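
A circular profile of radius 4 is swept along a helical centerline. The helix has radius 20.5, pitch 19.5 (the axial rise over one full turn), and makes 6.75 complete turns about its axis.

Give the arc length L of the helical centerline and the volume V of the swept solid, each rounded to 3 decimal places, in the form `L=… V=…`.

L=879.343 V=44200.588

2πR = 2π·20.5 = 128.805299
per-turn = √(128.805299² + 19.5²) = √(16590.8050 + 380.25) = √16971.0550 = 130.273002
L = 6.75 × 130.273002 = 879.342762
V = π·4² × L = 50.265482 × 879.342762 = 44200.588185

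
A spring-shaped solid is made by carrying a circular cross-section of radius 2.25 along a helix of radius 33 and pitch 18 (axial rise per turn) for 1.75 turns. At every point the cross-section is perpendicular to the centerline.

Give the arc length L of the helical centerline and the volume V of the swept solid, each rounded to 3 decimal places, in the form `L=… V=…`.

L=364.219 V=5792.648

2πR = 2π·33 = 207.345115
per-turn = √(207.345115² + 18²) = √(42991.9968 + 324) = √43315.9968 = 208.124955
L = 1.75 × 208.124955 = 364.218671
V = π·2.25² × L = 15.904313 × 364.218671 = 5792.647670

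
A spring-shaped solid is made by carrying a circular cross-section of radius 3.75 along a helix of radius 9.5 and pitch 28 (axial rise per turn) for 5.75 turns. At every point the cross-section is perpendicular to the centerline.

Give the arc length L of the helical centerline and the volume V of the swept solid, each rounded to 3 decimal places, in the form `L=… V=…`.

L=379.105 V=16748.327

2πR = 2π·9.5 = 59.690260
per-turn = √(59.690260² + 28²) = √(3562.9272 + 784) = √4346.9272 = 65.931231
L = 5.75 × 65.931231 = 379.104577
V = π·3.75² × L = 44.178647 × 379.104577 = 16748.327159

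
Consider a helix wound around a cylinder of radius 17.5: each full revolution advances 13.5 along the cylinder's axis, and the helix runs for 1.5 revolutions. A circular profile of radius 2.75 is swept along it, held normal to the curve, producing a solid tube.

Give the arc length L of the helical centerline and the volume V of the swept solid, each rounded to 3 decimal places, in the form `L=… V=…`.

2πR = 2π·17.5 = 109.955743
per-turn = √(109.955743² + 13.5²) = √(12090.2654 + 182.25) = √12272.5154 = 110.781386
L = 1.5 × 110.781386 = 166.172078
V = π·2.75² × L = 23.758294 × 166.172078 = 3947.965166

L=166.172 V=3947.965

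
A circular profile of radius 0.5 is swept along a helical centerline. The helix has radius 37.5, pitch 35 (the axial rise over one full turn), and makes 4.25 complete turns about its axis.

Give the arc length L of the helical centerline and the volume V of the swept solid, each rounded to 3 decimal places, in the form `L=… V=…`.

2πR = 2π·37.5 = 235.619449
per-turn = √(235.619449² + 35²) = √(55516.5248 + 1225) = √56741.5248 = 238.204796
L = 4.25 × 238.204796 = 1012.370382
V = π·0.5² × L = 0.785398 × 1012.370382 = 795.113839

L=1012.370 V=795.114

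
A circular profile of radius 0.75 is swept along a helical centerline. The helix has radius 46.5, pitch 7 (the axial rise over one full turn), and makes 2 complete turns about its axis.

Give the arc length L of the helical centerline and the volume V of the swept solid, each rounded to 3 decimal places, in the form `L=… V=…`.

2πR = 2π·46.5 = 292.168117
per-turn = √(292.168117² + 7²) = √(85362.2085 + 49) = √85411.2085 = 292.251961
L = 2 × 292.251961 = 584.503921
V = π·0.75² × L = 1.767146 × 584.503921 = 1032.903689

L=584.504 V=1032.904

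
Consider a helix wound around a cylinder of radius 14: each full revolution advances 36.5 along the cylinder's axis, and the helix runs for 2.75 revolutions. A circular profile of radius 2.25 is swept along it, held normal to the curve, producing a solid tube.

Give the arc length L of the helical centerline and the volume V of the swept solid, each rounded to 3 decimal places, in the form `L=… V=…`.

L=261.901 V=4165.352

2πR = 2π·14 = 87.964594
per-turn = √(87.964594² + 36.5²) = √(7737.7699 + 1332.25) = √9070.0199 = 95.236652
L = 2.75 × 95.236652 = 261.900793
V = π·2.25² × L = 15.904313 × 261.900793 = 4165.352129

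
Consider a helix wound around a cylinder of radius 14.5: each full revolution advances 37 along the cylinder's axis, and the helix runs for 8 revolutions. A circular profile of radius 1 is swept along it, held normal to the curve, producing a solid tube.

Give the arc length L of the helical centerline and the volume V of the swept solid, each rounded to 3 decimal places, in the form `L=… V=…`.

2πR = 2π·14.5 = 91.106187
per-turn = √(91.106187² + 37²) = √(8300.3373 + 1369) = √9669.3373 = 98.332789
L = 8 × 98.332789 = 786.662308
V = π·1² × L = 3.141593 × 786.662308 = 2471.372529

L=786.662 V=2471.373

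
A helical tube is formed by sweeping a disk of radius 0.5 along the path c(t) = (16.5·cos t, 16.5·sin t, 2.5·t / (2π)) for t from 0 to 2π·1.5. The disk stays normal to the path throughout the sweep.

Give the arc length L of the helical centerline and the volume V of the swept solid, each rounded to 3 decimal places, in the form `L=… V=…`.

L=155.554 V=122.172

2πR = 2π·16.5 = 103.672558
per-turn = √(103.672558² + 2.5²) = √(10747.9992 + 6.25) = √10754.2492 = 103.702696
L = 1.5 × 103.702696 = 155.554044
V = π·0.5² × L = 0.785398 × 155.554044 = 122.171861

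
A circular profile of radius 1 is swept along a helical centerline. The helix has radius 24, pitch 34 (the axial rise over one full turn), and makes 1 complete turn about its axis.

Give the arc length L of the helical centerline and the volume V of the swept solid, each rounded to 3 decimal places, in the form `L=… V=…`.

L=154.582 V=485.633

2πR = 2π·24 = 150.796447
per-turn = √(150.796447² + 34²) = √(22739.5685 + 1156) = √23895.5685 = 154.581915
L = 1 × 154.581915 = 154.581915
V = π·1² × L = 3.141593 × 154.581915 = 485.633410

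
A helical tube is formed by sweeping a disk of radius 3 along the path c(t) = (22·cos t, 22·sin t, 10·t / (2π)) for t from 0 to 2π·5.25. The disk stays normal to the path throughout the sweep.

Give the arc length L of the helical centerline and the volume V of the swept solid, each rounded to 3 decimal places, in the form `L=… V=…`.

2πR = 2π·22 = 138.230077
per-turn = √(138.230077² + 10²) = √(19107.5541 + 100) = √19207.5541 = 138.591321
L = 5.25 × 138.591321 = 727.604433
V = π·3² × L = 28.274334 × 727.604433 = 20572.530664

L=727.604 V=20572.531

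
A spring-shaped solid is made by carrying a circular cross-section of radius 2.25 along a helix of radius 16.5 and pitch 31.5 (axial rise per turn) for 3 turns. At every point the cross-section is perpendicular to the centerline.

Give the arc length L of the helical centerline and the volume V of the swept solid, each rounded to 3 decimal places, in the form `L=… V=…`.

2πR = 2π·16.5 = 103.672558
per-turn = √(103.672558² + 31.5²) = √(10747.9992 + 992.25) = √11740.2492 = 108.352430
L = 3 × 108.352430 = 325.057291
V = π·2.25² × L = 15.904313 × 325.057291 = 5169.812844

L=325.057 V=5169.813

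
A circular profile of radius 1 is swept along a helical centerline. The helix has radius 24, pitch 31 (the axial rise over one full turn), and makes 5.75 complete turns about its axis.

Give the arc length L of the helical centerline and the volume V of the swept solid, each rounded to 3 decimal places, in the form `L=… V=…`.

L=885.212 V=2780.975

2πR = 2π·24 = 150.796447
per-turn = √(150.796447² + 31²) = √(22739.5685 + 961) = √23700.5685 = 153.949890
L = 5.75 × 153.949890 = 885.211866
V = π·1² × L = 3.141593 × 885.211866 = 2780.975094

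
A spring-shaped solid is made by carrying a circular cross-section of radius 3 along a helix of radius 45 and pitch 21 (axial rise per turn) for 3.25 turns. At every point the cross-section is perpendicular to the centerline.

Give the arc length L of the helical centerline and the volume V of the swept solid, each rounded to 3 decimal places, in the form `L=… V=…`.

2πR = 2π·45 = 282.743339
per-turn = √(282.743339² + 21²) = √(79943.7956 + 441) = √80384.7956 = 283.522126
L = 3.25 × 283.522126 = 921.446908
V = π·3² × L = 28.274334 × 921.446908 = 26053.297528

L=921.447 V=26053.298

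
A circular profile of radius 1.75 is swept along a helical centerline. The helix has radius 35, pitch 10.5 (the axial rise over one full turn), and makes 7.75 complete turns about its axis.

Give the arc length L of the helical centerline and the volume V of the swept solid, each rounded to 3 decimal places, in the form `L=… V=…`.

L=1706.256 V=16416.103

2πR = 2π·35 = 219.911486
per-turn = √(219.911486² + 10.5²) = √(48361.0616 + 110.25) = √48471.3116 = 220.162012
L = 7.75 × 220.162012 = 1706.255594
V = π·1.75² × L = 9.621128 × 1706.255594 = 16416.102617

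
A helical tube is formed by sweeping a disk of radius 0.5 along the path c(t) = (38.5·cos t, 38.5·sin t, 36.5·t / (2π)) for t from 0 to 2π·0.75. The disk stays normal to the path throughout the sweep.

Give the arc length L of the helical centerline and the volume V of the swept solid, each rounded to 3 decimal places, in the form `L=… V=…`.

L=183.481 V=144.105

2πR = 2π·38.5 = 241.902634
per-turn = √(241.902634² + 36.5²) = √(58516.8845 + 1332.25) = √59849.1345 = 244.640828
L = 0.75 × 244.640828 = 183.480621
V = π·0.5² × L = 0.785398 × 183.480621 = 144.105342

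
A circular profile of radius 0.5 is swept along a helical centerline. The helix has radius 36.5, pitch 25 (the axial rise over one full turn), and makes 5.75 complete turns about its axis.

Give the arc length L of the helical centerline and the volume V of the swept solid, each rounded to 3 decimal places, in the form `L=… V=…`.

L=1326.495 V=1041.827

2πR = 2π·36.5 = 229.336264
per-turn = √(229.336264² + 25²) = √(52595.1219 + 625) = √53220.1219 = 230.694867
L = 5.75 × 230.694867 = 1326.495488
V = π·0.5² × L = 0.785398 × 1326.495488 = 1041.827120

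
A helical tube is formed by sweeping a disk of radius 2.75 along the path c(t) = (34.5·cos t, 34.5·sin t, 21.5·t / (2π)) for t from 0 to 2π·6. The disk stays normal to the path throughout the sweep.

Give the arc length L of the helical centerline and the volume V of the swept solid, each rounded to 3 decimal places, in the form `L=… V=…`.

2πR = 2π·34.5 = 216.769893
per-turn = √(216.769893² + 21.5²) = √(46989.1866 + 462.25) = √47451.4366 = 217.833506
L = 6 × 217.833506 = 1307.001039
V = π·2.75² × L = 23.758294 × 1307.001039 = 31052.115521

L=1307.001 V=31052.116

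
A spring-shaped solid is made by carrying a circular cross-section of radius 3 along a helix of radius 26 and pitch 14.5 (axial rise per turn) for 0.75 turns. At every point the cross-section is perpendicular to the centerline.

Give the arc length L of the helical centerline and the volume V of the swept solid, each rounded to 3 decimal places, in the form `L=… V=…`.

L=123.004 V=3477.850

2πR = 2π·26 = 163.362818
per-turn = √(163.362818² + 14.5²) = √(26687.4103 + 210.25) = √26897.6603 = 164.005062
L = 0.75 × 164.005062 = 123.003796
V = π·3² × L = 28.274334 × 123.003796 = 3477.850407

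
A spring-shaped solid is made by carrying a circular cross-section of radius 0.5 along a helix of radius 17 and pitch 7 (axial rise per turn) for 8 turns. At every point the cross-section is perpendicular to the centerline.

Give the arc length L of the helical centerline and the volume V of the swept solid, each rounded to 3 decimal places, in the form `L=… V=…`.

2πR = 2π·17 = 106.814150
per-turn = √(106.814150² + 7²) = √(11409.2627 + 49) = √11458.2627 = 107.043275
L = 8 × 107.043275 = 856.346199
V = π·0.5² × L = 0.785398 × 856.346199 = 672.572732

L=856.346 V=672.573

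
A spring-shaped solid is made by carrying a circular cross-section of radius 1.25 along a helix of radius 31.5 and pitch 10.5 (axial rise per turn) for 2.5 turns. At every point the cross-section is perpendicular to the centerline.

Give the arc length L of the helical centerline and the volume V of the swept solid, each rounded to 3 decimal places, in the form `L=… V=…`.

L=495.497 V=2432.264

2πR = 2π·31.5 = 197.920337
per-turn = √(197.920337² + 10.5²) = √(39172.4599 + 110.25) = √39282.7099 = 198.198663
L = 2.5 × 198.198663 = 495.496657
V = π·1.25² × L = 4.908739 × 495.496657 = 2432.263525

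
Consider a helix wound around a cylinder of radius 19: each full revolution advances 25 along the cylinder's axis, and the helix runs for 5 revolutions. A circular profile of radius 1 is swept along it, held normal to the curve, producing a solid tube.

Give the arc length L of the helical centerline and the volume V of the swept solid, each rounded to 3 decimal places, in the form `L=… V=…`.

2πR = 2π·19 = 119.380521
per-turn = √(119.380521² + 25²) = √(14251.7088 + 625) = √14876.7088 = 121.970114
L = 5 × 121.970114 = 609.850571
V = π·1² × L = 3.141593 × 609.850571 = 1915.902073

L=609.851 V=1915.902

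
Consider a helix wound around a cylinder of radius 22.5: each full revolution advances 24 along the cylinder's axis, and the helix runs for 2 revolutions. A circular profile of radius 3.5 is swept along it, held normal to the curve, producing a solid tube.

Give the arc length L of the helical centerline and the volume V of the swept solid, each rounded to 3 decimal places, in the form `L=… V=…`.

2πR = 2π·22.5 = 141.371669
per-turn = √(141.371669² + 24²) = √(19985.9489 + 576) = √20561.9489 = 143.394382
L = 2 × 143.394382 = 286.788765
V = π·3.5² × L = 38.484510 × 286.788765 = 11036.925091

L=286.789 V=11036.925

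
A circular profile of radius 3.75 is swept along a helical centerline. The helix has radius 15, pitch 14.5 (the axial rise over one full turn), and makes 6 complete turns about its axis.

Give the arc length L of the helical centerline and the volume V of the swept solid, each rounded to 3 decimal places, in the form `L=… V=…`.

L=572.140 V=25276.371

2πR = 2π·15 = 94.247780
per-turn = √(94.247780² + 14.5²) = √(8882.6440 + 210.25) = √9092.8940 = 95.356667
L = 6 × 95.356667 = 572.140003
V = π·3.75² × L = 44.178647 × 572.140003 = 25276.371033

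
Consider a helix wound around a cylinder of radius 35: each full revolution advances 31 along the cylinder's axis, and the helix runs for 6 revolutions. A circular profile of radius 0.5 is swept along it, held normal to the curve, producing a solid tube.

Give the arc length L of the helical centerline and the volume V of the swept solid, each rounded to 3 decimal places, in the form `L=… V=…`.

L=1332.514 V=1046.554

2πR = 2π·35 = 219.911486
per-turn = √(219.911486² + 31²) = √(48361.0616 + 961) = √49322.0616 = 222.085708
L = 6 × 222.085708 = 1332.514246
V = π·0.5² × L = 0.785398 × 1332.514246 = 1046.554242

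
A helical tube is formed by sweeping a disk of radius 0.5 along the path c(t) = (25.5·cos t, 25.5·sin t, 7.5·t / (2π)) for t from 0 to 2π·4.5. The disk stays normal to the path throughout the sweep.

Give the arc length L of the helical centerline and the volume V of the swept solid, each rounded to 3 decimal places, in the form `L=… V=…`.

L=721.785 V=566.889

2πR = 2π·25.5 = 160.221225
per-turn = √(160.221225² + 7.5²) = √(25670.8410 + 56.25) = √25727.0910 = 160.396668
L = 4.5 × 160.396668 = 721.785005
V = π·0.5² × L = 0.785398 × 721.785005 = 566.888617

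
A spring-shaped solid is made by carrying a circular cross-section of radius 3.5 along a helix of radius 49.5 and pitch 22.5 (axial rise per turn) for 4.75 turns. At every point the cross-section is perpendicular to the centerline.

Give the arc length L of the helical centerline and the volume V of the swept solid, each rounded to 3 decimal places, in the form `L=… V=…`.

L=1481.195 V=57003.054

2πR = 2π·49.5 = 311.017673
per-turn = √(311.017673² + 22.5²) = √(96731.9927 + 506.25) = √97238.2427 = 311.830471
L = 4.75 × 311.830471 = 1481.194738
V = π·3.5² × L = 38.484510 × 1481.194738 = 57003.053714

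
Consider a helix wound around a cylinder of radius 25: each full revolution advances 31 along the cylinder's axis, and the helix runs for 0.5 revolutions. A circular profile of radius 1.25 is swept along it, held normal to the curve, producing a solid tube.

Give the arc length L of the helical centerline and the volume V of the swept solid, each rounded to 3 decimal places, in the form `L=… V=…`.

2πR = 2π·25 = 157.079633
per-turn = √(157.079633² + 31²) = √(24674.0110 + 961) = √25635.0110 = 160.109372
L = 0.5 × 160.109372 = 80.054686
V = π·1.25² × L = 4.908739 × 80.054686 = 392.967521

L=80.055 V=392.968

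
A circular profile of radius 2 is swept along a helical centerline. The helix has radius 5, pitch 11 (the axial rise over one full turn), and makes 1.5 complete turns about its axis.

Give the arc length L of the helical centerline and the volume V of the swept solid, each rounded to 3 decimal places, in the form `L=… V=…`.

L=49.929 V=627.427

2πR = 2π·5 = 31.415927
per-turn = √(31.415927² + 11²) = √(986.9604 + 121) = √1107.9604 = 33.286040
L = 1.5 × 33.286040 = 49.929060
V = π·2² × L = 12.566371 × 49.929060 = 627.427067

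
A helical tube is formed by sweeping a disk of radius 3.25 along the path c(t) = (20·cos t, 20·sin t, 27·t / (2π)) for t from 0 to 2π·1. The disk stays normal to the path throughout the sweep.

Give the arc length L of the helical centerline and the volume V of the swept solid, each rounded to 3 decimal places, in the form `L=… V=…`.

2πR = 2π·20 = 125.663706
per-turn = √(125.663706² + 27²) = √(15791.3670 + 729) = √16520.3670 = 128.531580
L = 1 × 128.531580 = 128.531580
V = π·3.25² × L = 33.183072 × 128.531580 = 4265.072723

L=128.532 V=4265.073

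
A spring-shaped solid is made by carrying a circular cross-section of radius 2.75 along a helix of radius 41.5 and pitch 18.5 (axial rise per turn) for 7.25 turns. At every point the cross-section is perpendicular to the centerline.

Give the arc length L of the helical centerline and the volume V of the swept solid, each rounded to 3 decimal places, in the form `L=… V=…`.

2πR = 2π·41.5 = 260.752190
per-turn = √(260.752190² + 18.5²) = √(67991.7047 + 342.25) = √68333.9547 = 261.407641
L = 7.25 × 261.407641 = 1895.205397
V = π·2.75² × L = 23.758294 × 1895.205397 = 45026.847840

L=1895.205 V=45026.848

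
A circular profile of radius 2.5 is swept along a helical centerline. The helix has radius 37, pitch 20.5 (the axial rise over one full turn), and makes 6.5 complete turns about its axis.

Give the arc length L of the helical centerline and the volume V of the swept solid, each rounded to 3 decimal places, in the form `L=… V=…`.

L=1516.970 V=29785.631

2πR = 2π·37 = 232.477856
per-turn = √(232.477856² + 20.5²) = √(54045.9537 + 420.25) = √54466.2037 = 233.379956
L = 6.5 × 233.379956 = 1516.969712
V = π·2.5² × L = 19.634954 × 1516.969712 = 29785.630638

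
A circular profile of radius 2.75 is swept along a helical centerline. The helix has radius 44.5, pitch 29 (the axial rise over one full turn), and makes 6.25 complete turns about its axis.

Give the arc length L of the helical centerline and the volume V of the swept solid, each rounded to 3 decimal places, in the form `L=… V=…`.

2πR = 2π·44.5 = 279.601746
per-turn = √(279.601746² + 29²) = √(78177.1365 + 841) = √79018.1365 = 281.101648
L = 6.25 × 281.101648 = 1756.885299
V = π·2.75² × L = 23.758294 × 1756.885299 = 41740.598247

L=1756.885 V=41740.598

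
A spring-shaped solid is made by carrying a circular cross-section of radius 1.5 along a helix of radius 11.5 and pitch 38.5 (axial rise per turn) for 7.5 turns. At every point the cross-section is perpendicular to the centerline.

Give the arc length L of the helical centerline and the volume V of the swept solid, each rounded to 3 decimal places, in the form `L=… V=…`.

2πR = 2π·11.5 = 72.256631
per-turn = √(72.256631² + 38.5²) = √(5221.0207 + 1482.25) = √6703.2707 = 81.873504
L = 7.5 × 81.873504 = 614.051283
V = π·1.5² × L = 7.068583 × 614.051283 = 4340.472751

L=614.051 V=4340.473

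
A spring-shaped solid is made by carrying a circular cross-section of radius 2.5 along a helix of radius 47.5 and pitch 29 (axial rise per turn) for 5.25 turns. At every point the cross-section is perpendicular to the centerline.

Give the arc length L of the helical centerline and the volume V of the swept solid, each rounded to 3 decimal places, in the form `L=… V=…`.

L=1574.249 V=30910.305

2πR = 2π·47.5 = 298.451302
per-turn = √(298.451302² + 29²) = √(89073.1797 + 841) = √89914.1797 = 299.856932
L = 5.25 × 299.856932 = 1574.248893
V = π·2.5² × L = 19.634954 × 1574.248893 = 30910.304741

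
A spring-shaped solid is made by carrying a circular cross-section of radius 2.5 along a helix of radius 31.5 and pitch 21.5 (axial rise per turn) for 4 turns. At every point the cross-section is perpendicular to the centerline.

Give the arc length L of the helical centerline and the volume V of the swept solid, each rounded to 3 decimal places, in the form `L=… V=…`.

L=796.339 V=15636.074

2πR = 2π·31.5 = 197.920337
per-turn = √(197.920337² + 21.5²) = √(39172.4599 + 462.25) = √39634.7099 = 199.084680
L = 4 × 199.084680 = 796.338721
V = π·2.5² × L = 19.634954 × 796.338721 = 15636.074215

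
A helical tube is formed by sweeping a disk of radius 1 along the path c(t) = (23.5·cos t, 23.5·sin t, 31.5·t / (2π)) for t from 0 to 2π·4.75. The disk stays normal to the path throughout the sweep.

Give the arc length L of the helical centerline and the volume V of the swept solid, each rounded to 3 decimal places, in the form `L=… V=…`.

2πR = 2π·23.5 = 147.654855
per-turn = √(147.654855² + 31.5²) = √(21801.9561 + 992.25) = √22794.2061 = 150.977502
L = 4.75 × 150.977502 = 717.143135
V = π·1² × L = 3.141593 × 717.143135 = 2252.971604

L=717.143 V=2252.972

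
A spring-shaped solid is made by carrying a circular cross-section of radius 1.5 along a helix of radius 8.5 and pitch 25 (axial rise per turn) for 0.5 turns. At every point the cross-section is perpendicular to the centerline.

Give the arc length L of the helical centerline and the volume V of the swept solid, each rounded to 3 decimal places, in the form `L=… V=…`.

L=29.484 V=208.413

2πR = 2π·8.5 = 53.407075
per-turn = √(53.407075² + 25²) = √(2852.3157 + 625) = √3477.3157 = 58.968769
L = 0.5 × 58.968769 = 29.484384
V = π·1.5² × L = 7.068583 × 29.484384 = 208.412832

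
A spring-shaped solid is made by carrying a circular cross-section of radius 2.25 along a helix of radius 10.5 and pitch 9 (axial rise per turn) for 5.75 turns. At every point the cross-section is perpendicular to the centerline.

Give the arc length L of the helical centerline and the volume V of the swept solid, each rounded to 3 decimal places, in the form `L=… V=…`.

2πR = 2π·10.5 = 65.973446
per-turn = √(65.973446² + 9²) = √(4352.4955 + 81) = √4433.4955 = 66.584499
L = 5.75 × 66.584499 = 382.860871
V = π·2.25² × L = 15.904313 × 382.860871 = 6089.139050

L=382.861 V=6089.139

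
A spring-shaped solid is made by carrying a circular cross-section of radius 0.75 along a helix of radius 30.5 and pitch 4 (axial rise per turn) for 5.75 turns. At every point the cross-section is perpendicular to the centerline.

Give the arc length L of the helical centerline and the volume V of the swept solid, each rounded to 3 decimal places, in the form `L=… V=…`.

2πR = 2π·30.5 = 191.637152
per-turn = √(191.637152² + 4²) = √(36724.7980 + 16) = √36740.7980 = 191.678893
L = 5.75 × 191.678893 = 1102.153634
V = π·0.75² × L = 1.767146 × 1102.153634 = 1947.666240

L=1102.154 V=1947.666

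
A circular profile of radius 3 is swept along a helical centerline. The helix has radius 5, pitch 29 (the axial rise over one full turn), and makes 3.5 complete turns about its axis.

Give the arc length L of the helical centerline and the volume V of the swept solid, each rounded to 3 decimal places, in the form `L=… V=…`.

2πR = 2π·5 = 31.415927
per-turn = √(31.415927² + 29²) = √(986.9604 + 841) = √1827.9604 = 42.754654
L = 3.5 × 42.754654 = 149.641289
V = π·3² × L = 28.274334 × 149.641289 = 4231.007769

L=149.641 V=4231.008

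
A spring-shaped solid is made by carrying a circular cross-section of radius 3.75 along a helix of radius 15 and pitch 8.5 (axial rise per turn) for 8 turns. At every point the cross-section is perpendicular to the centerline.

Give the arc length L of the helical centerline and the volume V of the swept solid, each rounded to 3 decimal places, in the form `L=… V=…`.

2πR = 2π·15 = 94.247780
per-turn = √(94.247780² + 8.5²) = √(8882.6440 + 72.25) = √8954.8940 = 94.630301
L = 8 × 94.630301 = 757.042412
V = π·3.75² × L = 44.178647 × 757.042412 = 33445.109248

L=757.042 V=33445.109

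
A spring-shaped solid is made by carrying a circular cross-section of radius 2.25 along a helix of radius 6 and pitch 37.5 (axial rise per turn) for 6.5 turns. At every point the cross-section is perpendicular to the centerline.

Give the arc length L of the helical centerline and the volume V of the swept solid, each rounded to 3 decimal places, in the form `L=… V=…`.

L=345.631 V=5497.022

2πR = 2π·6 = 37.699112
per-turn = √(37.699112² + 37.5²) = √(1421.2230 + 1406.25) = √2827.4730 = 53.173988
L = 6.5 × 53.173988 = 345.630924
V = π·2.25² × L = 15.904313 × 345.630924 = 5497.022333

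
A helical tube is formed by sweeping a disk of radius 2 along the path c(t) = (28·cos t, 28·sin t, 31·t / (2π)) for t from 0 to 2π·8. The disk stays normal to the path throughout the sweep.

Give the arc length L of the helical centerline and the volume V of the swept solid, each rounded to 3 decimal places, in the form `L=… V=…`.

2πR = 2π·28 = 175.929189
per-turn = √(175.929189² + 31²) = √(30951.0794 + 961) = √31912.0794 = 178.639524
L = 8 × 178.639524 = 1429.116189
V = π·2² × L = 12.566371 × 1429.116189 = 17958.803682

L=1429.116 V=17958.804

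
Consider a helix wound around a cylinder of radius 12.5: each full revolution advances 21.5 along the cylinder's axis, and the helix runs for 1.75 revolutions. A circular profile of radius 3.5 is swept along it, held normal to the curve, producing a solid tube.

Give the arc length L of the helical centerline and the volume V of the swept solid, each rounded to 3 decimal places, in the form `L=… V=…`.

L=142.502 V=5484.101

2πR = 2π·12.5 = 78.539816
per-turn = √(78.539816² + 21.5²) = √(6168.5028 + 462.25) = √6630.7528 = 81.429434
L = 1.75 × 81.429434 = 142.501510
V = π·3.5² × L = 38.484510 × 142.501510 = 5484.100780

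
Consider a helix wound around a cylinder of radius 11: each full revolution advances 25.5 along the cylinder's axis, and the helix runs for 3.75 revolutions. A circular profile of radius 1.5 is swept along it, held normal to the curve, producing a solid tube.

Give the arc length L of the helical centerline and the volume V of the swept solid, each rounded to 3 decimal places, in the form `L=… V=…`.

L=276.259 V=1952.761

2πR = 2π·11 = 69.115038
per-turn = √(69.115038² + 25.5²) = √(4776.8885 + 650.25) = √5427.1385 = 73.669115
L = 3.75 × 73.669115 = 276.259182
V = π·1.5² × L = 7.068583 × 276.259182 = 1952.761087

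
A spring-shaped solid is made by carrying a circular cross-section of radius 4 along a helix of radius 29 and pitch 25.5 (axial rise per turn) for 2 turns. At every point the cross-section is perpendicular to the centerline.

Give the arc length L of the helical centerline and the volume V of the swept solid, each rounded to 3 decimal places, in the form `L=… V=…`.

2πR = 2π·29 = 182.212374
per-turn = √(182.212374² + 25.5²) = √(33201.3492 + 650.25) = √33851.5992 = 183.988041
L = 2 × 183.988041 = 367.976082
V = π·4² × L = 50.265482 × 367.976082 = 18496.495287

L=367.976 V=18496.495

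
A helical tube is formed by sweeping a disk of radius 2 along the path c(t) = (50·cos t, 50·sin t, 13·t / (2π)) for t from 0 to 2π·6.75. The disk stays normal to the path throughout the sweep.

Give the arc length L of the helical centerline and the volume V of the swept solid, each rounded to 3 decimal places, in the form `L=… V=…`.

2πR = 2π·50 = 314.159265
per-turn = √(314.159265² + 13²) = √(98696.0440 + 169) = √98865.0440 = 314.428122
L = 6.75 × 314.428122 = 2122.389825
V = π·2² × L = 12.566371 × 2122.389825 = 26670.737125

L=2122.390 V=26670.737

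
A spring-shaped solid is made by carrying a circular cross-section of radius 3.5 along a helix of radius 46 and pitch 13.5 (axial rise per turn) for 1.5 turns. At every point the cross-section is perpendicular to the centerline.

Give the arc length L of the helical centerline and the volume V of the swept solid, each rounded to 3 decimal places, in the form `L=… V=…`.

2πR = 2π·46 = 289.026524
per-turn = √(289.026524² + 13.5²) = √(83536.3317 + 182.25) = √83718.5817 = 289.341635
L = 1.5 × 289.341635 = 434.012452
V = π·3.5² × L = 38.484510 × 434.012452 = 16702.756562

L=434.012 V=16702.757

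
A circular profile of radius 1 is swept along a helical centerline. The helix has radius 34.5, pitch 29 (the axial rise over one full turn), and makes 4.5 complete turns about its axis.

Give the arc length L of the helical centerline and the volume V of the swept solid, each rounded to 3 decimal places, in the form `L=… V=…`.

L=984.155 V=3091.814

2πR = 2π·34.5 = 216.769893
per-turn = √(216.769893² + 29²) = √(46989.1866 + 841) = √47830.1866 = 218.701135
L = 4.5 × 218.701135 = 984.155109
V = π·1² × L = 3.141593 × 984.155109 = 3091.814459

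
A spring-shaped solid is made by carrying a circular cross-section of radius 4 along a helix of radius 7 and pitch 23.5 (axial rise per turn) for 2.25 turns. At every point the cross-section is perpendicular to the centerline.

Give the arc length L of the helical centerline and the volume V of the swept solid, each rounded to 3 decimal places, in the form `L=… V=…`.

2πR = 2π·7 = 43.982297
per-turn = √(43.982297² + 23.5²) = √(1934.4425 + 552.25) = √2486.6925 = 49.866747
L = 2.25 × 49.866747 = 112.200181
V = π·4² × L = 50.265482 × 112.200181 = 5639.796224

L=112.200 V=5639.796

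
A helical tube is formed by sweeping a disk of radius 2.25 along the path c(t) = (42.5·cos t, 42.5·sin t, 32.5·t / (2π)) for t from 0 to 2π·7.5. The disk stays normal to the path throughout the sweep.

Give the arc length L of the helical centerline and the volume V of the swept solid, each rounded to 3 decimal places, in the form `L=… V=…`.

L=2017.544 V=32087.648

2πR = 2π·42.5 = 267.035376
per-turn = √(267.035376² + 32.5²) = √(71307.8918 + 1056.25) = √72364.1418 = 269.005840
L = 7.5 × 269.005840 = 2017.543798
V = π·2.25² × L = 15.904313 × 2017.543798 = 32087.647666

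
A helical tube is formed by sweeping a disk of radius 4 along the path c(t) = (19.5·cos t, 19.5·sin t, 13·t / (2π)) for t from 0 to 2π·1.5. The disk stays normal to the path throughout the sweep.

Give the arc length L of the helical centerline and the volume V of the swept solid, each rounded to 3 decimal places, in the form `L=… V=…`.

2πR = 2π·19.5 = 122.522113
per-turn = √(122.522113² + 13²) = √(15011.6683 + 169) = √15180.6683 = 123.209855
L = 1.5 × 123.209855 = 184.814782
V = π·4² × L = 50.265482 × 184.814782 = 9289.804185

L=184.815 V=9289.804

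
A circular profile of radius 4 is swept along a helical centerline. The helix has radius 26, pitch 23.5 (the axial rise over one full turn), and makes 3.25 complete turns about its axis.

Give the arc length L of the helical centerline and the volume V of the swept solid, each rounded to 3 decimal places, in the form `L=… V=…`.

2πR = 2π·26 = 163.362818
per-turn = √(163.362818² + 23.5²) = √(26687.4103 + 552.25) = √27239.6603 = 165.044419
L = 3.25 × 165.044419 = 536.394362
V = π·4² × L = 50.265482 × 536.394362 = 26962.121409

L=536.394 V=26962.121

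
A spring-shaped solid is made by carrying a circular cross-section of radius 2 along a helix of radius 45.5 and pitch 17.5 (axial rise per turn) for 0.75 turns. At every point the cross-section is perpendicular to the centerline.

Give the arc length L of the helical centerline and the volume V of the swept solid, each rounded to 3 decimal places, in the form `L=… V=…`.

L=214.815 V=2699.445

2πR = 2π·45.5 = 285.884931
per-turn = √(285.884931² + 17.5²) = √(81730.1940 + 306.25) = √82036.4440 = 286.420048
L = 0.75 × 286.420048 = 214.815036
V = π·2² × L = 12.566371 × 214.815036 = 2699.445358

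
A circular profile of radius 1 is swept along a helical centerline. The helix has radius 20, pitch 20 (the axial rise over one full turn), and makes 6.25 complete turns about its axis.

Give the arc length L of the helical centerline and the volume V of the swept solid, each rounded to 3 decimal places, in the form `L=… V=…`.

L=795.283 V=2498.456

2πR = 2π·20 = 125.663706
per-turn = √(125.663706² + 20²) = √(15791.3670 + 400) = √16191.3670 = 127.245303
L = 6.25 × 127.245303 = 795.283141
V = π·1² × L = 3.141593 × 795.283141 = 2498.455675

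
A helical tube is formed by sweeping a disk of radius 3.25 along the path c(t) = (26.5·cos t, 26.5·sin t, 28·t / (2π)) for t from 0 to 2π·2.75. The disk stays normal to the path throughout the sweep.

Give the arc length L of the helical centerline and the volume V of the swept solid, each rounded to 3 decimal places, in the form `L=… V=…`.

2πR = 2π·26.5 = 166.504411
per-turn = √(166.504411² + 28²) = √(27723.7188 + 784) = √28507.7188 = 168.842290
L = 2.75 × 168.842290 = 464.316296
V = π·3.25² × L = 33.183072 × 464.316296 = 15407.441283

L=464.316 V=15407.441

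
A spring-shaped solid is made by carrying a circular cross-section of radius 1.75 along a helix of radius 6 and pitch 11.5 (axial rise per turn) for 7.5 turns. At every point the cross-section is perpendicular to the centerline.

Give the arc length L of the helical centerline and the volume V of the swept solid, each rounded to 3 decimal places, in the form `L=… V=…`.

L=295.606 V=2844.062

2πR = 2π·6 = 37.699112
per-turn = √(37.699112² + 11.5²) = √(1421.2230 + 132.25) = √1553.4730 = 39.414122
L = 7.5 × 39.414122 = 295.605917
V = π·1.75² × L = 9.621128 × 295.605917 = 2844.062217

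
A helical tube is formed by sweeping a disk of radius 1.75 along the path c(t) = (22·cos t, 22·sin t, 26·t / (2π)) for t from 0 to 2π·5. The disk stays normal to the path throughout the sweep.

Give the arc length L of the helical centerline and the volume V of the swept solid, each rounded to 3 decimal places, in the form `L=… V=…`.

L=703.270 V=6766.251

2πR = 2π·22 = 138.230077
per-turn = √(138.230077² + 26²) = √(19107.5541 + 676) = √19783.5541 = 140.654023
L = 5 × 140.654023 = 703.270114
V = π·1.75² × L = 9.621128 × 703.270114 = 6766.251433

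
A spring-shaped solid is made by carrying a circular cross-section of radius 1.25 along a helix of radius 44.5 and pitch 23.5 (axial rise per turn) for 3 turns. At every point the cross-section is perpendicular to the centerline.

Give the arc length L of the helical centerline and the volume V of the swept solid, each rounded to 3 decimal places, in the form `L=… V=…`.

2πR = 2π·44.5 = 279.601746
per-turn = √(279.601746² + 23.5²) = √(78177.1365 + 552.25) = √78729.3865 = 280.587574
L = 3 × 280.587574 = 841.762721
V = π·1.25² × L = 4.908739 × 841.762721 = 4131.993093

L=841.763 V=4131.993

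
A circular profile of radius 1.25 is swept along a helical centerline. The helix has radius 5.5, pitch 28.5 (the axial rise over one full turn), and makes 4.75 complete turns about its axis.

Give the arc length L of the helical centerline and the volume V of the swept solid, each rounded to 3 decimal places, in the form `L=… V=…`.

2πR = 2π·5.5 = 34.557519
per-turn = √(34.557519² + 28.5²) = √(1194.2221 + 812.25) = √2006.4721 = 44.793662
L = 4.75 × 44.793662 = 212.769893
V = π·1.25² × L = 4.908739 × 212.769893 = 1044.431771

L=212.770 V=1044.432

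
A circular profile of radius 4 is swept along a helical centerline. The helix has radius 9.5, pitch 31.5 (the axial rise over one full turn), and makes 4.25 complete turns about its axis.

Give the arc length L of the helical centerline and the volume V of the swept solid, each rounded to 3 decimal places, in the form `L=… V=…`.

L=286.841 V=14418.213

2πR = 2π·9.5 = 59.690260
per-turn = √(59.690260² + 31.5²) = √(3562.9272 + 992.25) = √4555.1772 = 67.492053
L = 4.25 × 67.492053 = 286.841224
V = π·4² × L = 50.265482 × 286.841224 = 14418.212529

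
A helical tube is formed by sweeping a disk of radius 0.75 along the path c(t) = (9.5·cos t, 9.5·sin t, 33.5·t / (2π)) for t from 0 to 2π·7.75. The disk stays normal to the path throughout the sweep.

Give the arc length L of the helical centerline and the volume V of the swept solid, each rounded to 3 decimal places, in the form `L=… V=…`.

L=530.475 V=937.426

2πR = 2π·9.5 = 59.690260
per-turn = √(59.690260² + 33.5²) = √(3562.9272 + 1122.25) = √4685.1772 = 68.448354
L = 7.75 × 68.448354 = 530.474745
V = π·0.75² × L = 1.767146 × 530.474745 = 937.426253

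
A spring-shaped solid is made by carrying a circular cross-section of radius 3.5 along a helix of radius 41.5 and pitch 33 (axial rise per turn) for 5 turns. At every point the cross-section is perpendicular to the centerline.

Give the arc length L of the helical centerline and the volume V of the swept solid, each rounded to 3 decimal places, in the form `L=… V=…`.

L=1314.160 V=50574.820

2πR = 2π·41.5 = 260.752190
per-turn = √(260.752190² + 33²) = √(67991.7047 + 1089) = √69080.7047 = 262.832085
L = 5 × 262.832085 = 1314.160423
V = π·3.5² × L = 38.484510 × 1314.160423 = 50574.819958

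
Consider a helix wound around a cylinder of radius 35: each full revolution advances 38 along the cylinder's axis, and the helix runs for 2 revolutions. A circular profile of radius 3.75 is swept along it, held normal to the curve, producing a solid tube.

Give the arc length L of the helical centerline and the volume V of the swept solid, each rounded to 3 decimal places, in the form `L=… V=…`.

2πR = 2π·35 = 219.911486
per-turn = √(219.911486² + 38²) = √(48361.0616 + 1444) = √49805.0616 = 223.170476
L = 2 × 223.170476 = 446.340953
V = π·3.75² × L = 44.178647 × 446.340953 = 19718.739263

L=446.341 V=19718.739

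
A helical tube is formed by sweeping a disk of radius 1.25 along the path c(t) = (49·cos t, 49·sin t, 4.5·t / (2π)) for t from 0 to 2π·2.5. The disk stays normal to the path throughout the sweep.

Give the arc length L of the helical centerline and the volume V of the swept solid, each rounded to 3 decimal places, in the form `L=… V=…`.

L=769.772 V=3778.611

2πR = 2π·49 = 307.876080
per-turn = √(307.876080² + 4.5²) = √(94787.6807 + 20.25) = √94807.9307 = 307.908965
L = 2.5 × 307.908965 = 769.772412
V = π·1.25² × L = 4.908739 × 769.772412 = 3778.611493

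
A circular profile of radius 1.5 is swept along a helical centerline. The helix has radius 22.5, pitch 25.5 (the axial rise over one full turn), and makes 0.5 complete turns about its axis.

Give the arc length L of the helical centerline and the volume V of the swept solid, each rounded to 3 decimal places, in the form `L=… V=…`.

L=71.827 V=507.712

2πR = 2π·22.5 = 141.371669
per-turn = √(141.371669² + 25.5²) = √(19985.9489 + 650.25) = √20636.1989 = 143.653050
L = 0.5 × 143.653050 = 71.826525
V = π·1.5² × L = 7.068583 × 71.826525 = 507.711789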